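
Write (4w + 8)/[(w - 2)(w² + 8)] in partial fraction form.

At w=2: α = (4·2 + 8)/(2² + 8) = 4/3. β = -α = -4/3, γ = 4 - 2·α = 4/3
Result: (4/3)/(w - 2) - ((4/3)w - 4/3)/(w² + 8)


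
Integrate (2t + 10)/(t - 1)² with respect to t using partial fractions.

Decompose: P = 2, Q = 2·1 + 10 = 12, so (2t + 10)/(t - 1)² = 2/(t - 1) + 12/(t - 1)². Integrate: ∫ P/(t - 1) dt = 2 ln|(t - 1)|; ∫ Q/(t - 1)² dt = -12/(t - 1). Sum: 2 ln|(t - 1)| - 12/(t - 1) + C


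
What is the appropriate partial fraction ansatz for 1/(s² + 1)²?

Repeated quadratic factor: (αs + β)/(s² + 1) + (γs + δ)/(s² + 1)²


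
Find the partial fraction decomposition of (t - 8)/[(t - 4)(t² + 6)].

At t=4: A = (1·4 - 8)/(4² + 6) = -2/11. B = -A = 2/11, C = 1 - 4·A = 19/11
Result: (-2/11)/(t - 4) + ((2/11)t + 19/11)/(t² + 6)


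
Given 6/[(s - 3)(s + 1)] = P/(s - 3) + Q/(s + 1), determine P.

Cover-up at s = 3: P = 6/(3 + 1) = 6/4 = 3/2


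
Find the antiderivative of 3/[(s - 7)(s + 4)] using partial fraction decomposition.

Decompose: 3/[(s - 7)(s + 4)] = (3/11)/(s - 7) - (3/11)/(s + 4). Integrate each term: (3/11) ln|(s - 7)| - (3/11) ln|(s + 4)| + C


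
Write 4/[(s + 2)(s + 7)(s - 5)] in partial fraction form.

Using cover-up method: A = -4/35, B = 1/15, C = 1/21
Result: (-4/35)/(s + 2) + (1/15)/(s + 7) + (1/21)/(s - 5)


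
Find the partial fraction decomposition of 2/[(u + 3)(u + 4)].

2/(u + 3)(u + 4) = A/(u + 3) + B/(u + 4). A = 2/(-3 + 4) = 2, B = 2/(-4 + 3) = -2
Result: 2/(u + 3) - 2/(u + 4)


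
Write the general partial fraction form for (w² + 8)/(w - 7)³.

Repeated linear factor (power 3): P/(w - 7) + Q/(w - 7)² + R/(w - 7)³


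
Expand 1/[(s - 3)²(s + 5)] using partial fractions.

Cover-up at s=-5: C = 1/(-5 - 3)² = 1/64. Cover-up at s=3: B = 1/(3 + 5) = 1/8. Comparing s² coeff: A = -C = -1/64
Result: (-1/64)/(s - 3) + (1/8)/(s - 3)² + (1/64)/(s + 5)


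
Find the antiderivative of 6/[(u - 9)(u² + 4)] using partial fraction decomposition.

Cover-up at u=9: A = 6/(9²+4) = 6/85. Coeff matching: B = -6/85, C = -54/85. Decomposition: (6/85)/(u - 9) - ((6/85)u + 54/85)/(u² + 4). Integrate: linear → ln, quadratic → (1/2)ln + arctan: (6/85) ln|(u - 9)| - (3/85) ln(u² + 4) - (27/85) arctan(u/2) + C


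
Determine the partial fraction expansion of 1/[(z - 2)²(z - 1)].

Cover-up at z=1: R = 1/(1 - 2)² = 1. Cover-up at z=2: Q = 1/(2 - 1) = 1. Comparing z² coeff: P = -R = -1
Result: -1/(z - 2) + 1/(z - 2)² + 1/(z - 1)


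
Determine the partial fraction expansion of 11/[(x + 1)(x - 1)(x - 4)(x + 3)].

Using Heaviside cover-up: (11/20)/(x + 1) - (11/24)/(x - 1) + (11/105)/(x - 4) - (11/56)/(x + 3)


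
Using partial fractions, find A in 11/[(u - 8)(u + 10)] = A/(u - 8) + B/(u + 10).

Cover-up at u = 8: A = 11/(8 + 10) = 11/18


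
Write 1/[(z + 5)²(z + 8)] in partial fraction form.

Cover-up at z=-8: C = 1/(-8 + 5)² = 1/9. Cover-up at z=-5: B = 1/(-5 + 8) = 1/3. Comparing z² coeff: A = -C = -1/9
Result: (-1/9)/(z + 5) + (1/3)/(z + 5)² + (1/9)/(z + 8)


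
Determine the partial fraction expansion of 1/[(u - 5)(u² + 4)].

Cover-up at u = 5: α = 1/(5² + 4) = 1/29. Then β = -α = -1/29, γ = -α·(0 + 5) = -5/29
Result: (1/29)/(u - 5) - ((1/29)u + 5/29)/(u² + 4)


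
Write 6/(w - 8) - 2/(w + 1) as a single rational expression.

Common denominator (w - 8)(w + 1). Numerator: 6(w + 1) - 2(w - 8) = (6w + 6) - (2w - 16) = 4w + 22
Result: (4w + 22)/[(w - 8)(w + 1)]


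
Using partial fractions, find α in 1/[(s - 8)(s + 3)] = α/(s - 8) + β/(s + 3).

Cover-up at s = 8: α = 1/(8 + 3) = 1/11


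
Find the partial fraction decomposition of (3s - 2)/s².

(3s - 2) = As + B. At s = 0: B = 3·0 - 2 = -2. Coeff of s: A = 3
Result: 3/s - 2/s²


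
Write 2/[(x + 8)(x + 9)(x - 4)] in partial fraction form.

Using cover-up method: α = -1/6, β = 2/13, γ = 1/78
Result: (-1/6)/(x + 8) + (2/13)/(x + 9) + (1/78)/(x - 4)


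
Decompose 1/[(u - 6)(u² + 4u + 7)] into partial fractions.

Cover-up at u = 6: α = 1/(6² + 4·6 + 7) = 1/67. Then β = -α = -1/67, γ = -α·(4 + 6) = -10/67
Result: (1/67)/(u - 6) - ((1/67)u + 10/67)/(u² + 4u + 7)


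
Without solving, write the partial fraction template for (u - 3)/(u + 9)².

Repeated linear factor: P/(u + 9) + Q/(u + 9)²


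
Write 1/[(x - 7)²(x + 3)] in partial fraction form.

Cover-up at x=-3: γ = 1/(-3 - 7)² = 1/100. Cover-up at x=7: β = 1/(7 + 3) = 1/10. Comparing x² coeff: α = -γ = -1/100
Result: (-1/100)/(x - 7) + (1/10)/(x - 7)² + (1/100)/(x + 3)


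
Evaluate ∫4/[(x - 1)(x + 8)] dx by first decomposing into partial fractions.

Decompose: 4/[(x - 1)(x + 8)] = (4/9)/(x - 1) - (4/9)/(x + 8). Integrate each term: (4/9) ln|(x - 1)| - (4/9) ln|(x + 8)| + C


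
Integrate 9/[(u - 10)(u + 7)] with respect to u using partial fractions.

Decompose: 9/[(u - 10)(u + 7)] = (9/17)/(u - 10) - (9/17)/(u + 7). Integrate each term: (9/17) ln|(u - 10)| - (9/17) ln|(u + 7)| + C


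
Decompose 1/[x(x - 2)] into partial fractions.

1/x(x - 2) = A/x + B/(x - 2). A = 1/(0 - 2) = -1/2, B = 1/(2 - 0) = 1/2
Result: (-1/2)/x + (1/2)/(x - 2)


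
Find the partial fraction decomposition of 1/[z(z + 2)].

1/z(z + 2) = P/z + Q/(z + 2). P = 1/(0 + 2) = 1/2, Q = 1/(-2 - 0) = -1/2
Result: (1/2)/z - (1/2)/(z + 2)


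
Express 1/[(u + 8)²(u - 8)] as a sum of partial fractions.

Cover-up at u=8: R = 1/(8 + 8)² = 1/256. Cover-up at u=-8: Q = 1/(-8 - 8) = -1/16. Comparing u² coeff: P = -R = -1/256
Result: (-1/256)/(u + 8) - (1/16)/(u + 8)² + (1/256)/(u - 8)


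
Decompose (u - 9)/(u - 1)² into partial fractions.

(u - 9) = α(u - 1) + β. At u = 1: β = 1·1 - 9 = -8. Coeff of u: α = 1
Result: 1/(u - 1) - 8/(u - 1)²


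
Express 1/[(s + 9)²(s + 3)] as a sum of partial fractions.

Cover-up at s=-3: C = 1/(-3 + 9)² = 1/36. Cover-up at s=-9: B = 1/(-9 + 3) = -1/6. Comparing s² coeff: A = -C = -1/36
Result: (-1/36)/(s + 9) - (1/6)/(s + 9)² + (1/36)/(s + 3)


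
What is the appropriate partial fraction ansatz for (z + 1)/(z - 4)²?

Repeated linear factor: A/(z - 4) + B/(z - 4)²


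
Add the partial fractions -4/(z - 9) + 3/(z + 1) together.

Common denominator (z - 9)(z + 1). Numerator: -4(z + 1) + 3(z - 9) = (-4z - 4) + (3z - 27) = -z - 31
Result: (-z - 31)/[(z - 9)(z + 1)]


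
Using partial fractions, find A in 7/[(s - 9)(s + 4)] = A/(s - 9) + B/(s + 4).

Cover-up at s = 9: A = 7/(9 + 4) = 7/13


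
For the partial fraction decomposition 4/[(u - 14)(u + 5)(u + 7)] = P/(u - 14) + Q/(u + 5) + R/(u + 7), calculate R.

Cover-up at u = -7: R = 4/[(-7 - 14)(-7 + 5)] = 4/[(-21)(-2)] = 4/42 = 2/21


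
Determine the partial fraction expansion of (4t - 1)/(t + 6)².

(4t - 1) = α(t + 6) + β. At t = -6: β = 4·(-6) - 1 = -25. Coeff of t: α = 4
Result: 4/(t + 6) - 25/(t + 6)²


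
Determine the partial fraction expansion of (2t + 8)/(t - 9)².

(2t + 8) = A(t - 9) + B. At t = 9: B = 2·9 + 8 = 26. Coeff of t: A = 2
Result: 2/(t - 9) + 26/(t - 9)²


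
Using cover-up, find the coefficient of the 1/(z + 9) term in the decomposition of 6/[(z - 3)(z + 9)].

Cover (z + 9), set z=-9: 6/((z - 3) at z=-9) = 6/(-12) = -1/2


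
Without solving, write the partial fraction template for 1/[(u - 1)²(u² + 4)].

Repeated linear + quadratic: P/(u - 1) + Q/(u - 1)² + (Ru + S)/(u² + 4)


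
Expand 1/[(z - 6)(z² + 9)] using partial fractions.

Cover-up at z = 6: A = 1/(6² + 9) = 1/45. Then B = -A = -1/45, C = -A·(0 + 6) = -2/15
Result: (1/45)/(z - 6) - ((1/45)z + 2/15)/(z² + 9)


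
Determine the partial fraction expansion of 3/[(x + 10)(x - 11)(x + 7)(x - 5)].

Using Heaviside cover-up: (-1/315)/(x + 10) + (1/756)/(x - 11) + (1/216)/(x + 7) - (1/360)/(x - 5)


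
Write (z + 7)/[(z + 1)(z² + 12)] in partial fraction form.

At z=-1: A = (1·(-1) + 7)/((-1)² + 12) = 6/13. B = -A = -6/13, C = 1 - (-1)·A = 19/13
Result: (6/13)/(z + 1) - ((6/13)z - 19/13)/(z² + 12)


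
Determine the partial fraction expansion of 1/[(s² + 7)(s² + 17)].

Coefficient matching gives A = C = 0, B = 1/(17-7) = 1/10, D = -B = -1/10
Result: (1/10)/(s² + 7) - (1/10)/(s² + 17)


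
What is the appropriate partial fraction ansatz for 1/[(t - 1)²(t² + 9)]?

Repeated linear + quadratic: P/(t - 1) + Q/(t - 1)² + (Rt + S)/(t² + 9)


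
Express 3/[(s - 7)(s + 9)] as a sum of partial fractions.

3/(s - 7)(s + 9) = α/(s - 7) + β/(s + 9). α = 3/(7 + 9) = 3/16, β = 3/(-9 - 7) = -3/16
Result: (3/16)/(s - 7) - (3/16)/(s + 9)


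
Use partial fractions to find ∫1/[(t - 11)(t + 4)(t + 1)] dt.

Cover-up: A = 1/180, B = 1/45, C = -1/36. Decomposition: (1/180)/(t - 11) + (1/45)/(t + 4) - (1/36)/(t + 1). Integrate each term: (1/180) ln|(t - 11)| + (1/45) ln|(t + 4)| - (1/36) ln|(t + 1)| + C


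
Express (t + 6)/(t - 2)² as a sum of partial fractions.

(t + 6) = α(t - 2) + β. At t = 2: β = 1·2 + 6 = 8. Coeff of t: α = 1
Result: 1/(t - 2) + 8/(t - 2)²


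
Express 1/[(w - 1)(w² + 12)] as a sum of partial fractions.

Cover-up at w = 1: A = 1/(1² + 12) = 1/13. Then B = -A = -1/13, C = -A·(0 + 1) = -1/13
Result: (1/13)/(w - 1) - ((1/13)w + 1/13)/(w² + 12)


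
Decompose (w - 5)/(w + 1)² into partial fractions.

(w - 5) = α(w + 1) + β. At w = -1: β = 1·(-1) - 5 = -6. Coeff of w: α = 1
Result: 1/(w + 1) - 6/(w + 1)²


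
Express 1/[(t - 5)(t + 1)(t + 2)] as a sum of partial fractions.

Using cover-up method: α = 1/42, β = -1/6, γ = 1/7
Result: (1/42)/(t - 5) - (1/6)/(t + 1) + (1/7)/(t + 2)


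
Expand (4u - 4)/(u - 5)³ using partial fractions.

(4u - 4) = P(u - 5)² + Q(u - 5) + R. At u = 5: R = 4·5 - 4 = 16. Coefficients: P = 0, Q = 4
Result: 4/(u - 5)² + 16/(u - 5)³


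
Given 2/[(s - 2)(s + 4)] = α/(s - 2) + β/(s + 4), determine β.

Cover-up at s = -4: β = 2/(-4 - 2) = -2/6 = -1/3


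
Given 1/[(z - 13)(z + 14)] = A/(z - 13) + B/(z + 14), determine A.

Cover-up at z = 13: A = 1/(13 + 14) = 1/27


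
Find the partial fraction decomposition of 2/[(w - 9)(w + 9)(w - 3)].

Using cover-up method: A = 1/54, B = 1/108, C = -1/36
Result: (1/54)/(w - 9) + (1/108)/(w + 9) - (1/36)/(w - 3)


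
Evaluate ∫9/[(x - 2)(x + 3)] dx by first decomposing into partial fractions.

Decompose: 9/[(x - 2)(x + 3)] = (9/5)/(x - 2) - (9/5)/(x + 3). Integrate each term: (9/5) ln|(x - 2)| - (9/5) ln|(x + 3)| + C


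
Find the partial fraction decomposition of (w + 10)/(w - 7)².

(w + 10) = A(w - 7) + B. At w = 7: B = 1·7 + 10 = 17. Coeff of w: A = 1
Result: 1/(w - 7) + 17/(w - 7)²


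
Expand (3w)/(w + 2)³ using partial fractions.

(3w) = P(w + 2)² + Q(w + 2) + R. At w = -2: R = 3·(-2) + 0 = -6. Coefficients: P = 0, Q = 3
Result: 3/(w + 2)² - 6/(w + 2)³


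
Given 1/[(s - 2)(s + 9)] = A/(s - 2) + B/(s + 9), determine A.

Cover-up at s = 2: A = 1/(2 + 9) = 1/11


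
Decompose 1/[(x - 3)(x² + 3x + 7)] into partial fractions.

Cover-up at x = 3: P = 1/(3² + 3·3 + 7) = 1/25. Then Q = -P = -1/25, R = -P·(3 + 3) = -6/25
Result: (1/25)/(x - 3) - ((1/25)x + 6/25)/(x² + 3x + 7)


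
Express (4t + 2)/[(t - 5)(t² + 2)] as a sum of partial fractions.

At t=5: P = (4·5 + 2)/(5² + 2) = 22/27. Q = -P = -22/27, R = 4 - 5·P = -2/27
Result: (22/27)/(t - 5) - ((22/27)t + 2/27)/(t² + 2)


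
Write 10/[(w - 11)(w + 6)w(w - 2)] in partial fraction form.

Using Heaviside cover-up: (10/1683)/(w - 11) - (5/408)/(w + 6) + (5/66)/w - (5/72)/(w - 2)


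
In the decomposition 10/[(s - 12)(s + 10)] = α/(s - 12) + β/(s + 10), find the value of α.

Cover-up at s = 12: α = 10/(12 + 10) = 10/22 = 5/11


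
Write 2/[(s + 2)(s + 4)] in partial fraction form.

2/(s + 2)(s + 4) = α/(s + 2) + β/(s + 4). α = 2/(-2 + 4) = 1, β = 2/(-4 + 2) = -1
Result: 1/(s + 2) - 1/(s + 4)


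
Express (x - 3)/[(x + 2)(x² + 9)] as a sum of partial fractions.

At x=-2: A = (1·(-2) - 3)/((-2)² + 9) = -5/13. B = -A = 5/13, C = 1 - (-2)·A = 3/13
Result: (-5/13)/(x + 2) + ((5/13)x + 3/13)/(x² + 9)


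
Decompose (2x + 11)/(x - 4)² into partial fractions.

(2x + 11) = A(x - 4) + B. At x = 4: B = 2·4 + 11 = 19. Coeff of x: A = 2
Result: 2/(x - 4) + 19/(x - 4)²


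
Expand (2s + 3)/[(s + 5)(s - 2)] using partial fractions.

At s=-5: α = (2·(-5) + 3)/(-5 - 2) = 1. At s=2: β = (2·2 + 3)/(2 + 5) = 1
Result: 1/(s + 5) + 1/(s - 2)


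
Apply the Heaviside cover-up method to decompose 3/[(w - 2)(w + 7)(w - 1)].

Cover (w - 2), w=2: A = 3/[(2 + 7)(2 - 1)] = 1/3. Cover (w + 7), w=-7: B = 3/[(-7 - 2)(-7 - 1)] = 1/24. Cover (w - 1), w=1: C = 3/[(1 - 2)(1 + 7)] = -3/8.
Result: (1/3)/(w - 2) + (1/24)/(w + 7) - (3/8)/(w - 1)


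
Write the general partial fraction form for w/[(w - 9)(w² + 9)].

Linear + irreducible quadratic: A/(w - 9) + (Bw + C)/(w² + 9)


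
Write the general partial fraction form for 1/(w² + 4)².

Repeated quadratic factor: (Aw + B)/(w² + 4) + (Cw + D)/(w² + 4)²


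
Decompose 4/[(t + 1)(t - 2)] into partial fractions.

4/(t + 1)(t - 2) = α/(t + 1) + β/(t - 2). α = 4/(-1 - 2) = -4/3, β = 4/(2 + 1) = 4/3
Result: (-4/3)/(t + 1) + (4/3)/(t - 2)


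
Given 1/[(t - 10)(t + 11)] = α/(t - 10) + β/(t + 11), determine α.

Cover-up at t = 10: α = 1/(10 + 11) = 1/21


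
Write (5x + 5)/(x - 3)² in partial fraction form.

(5x + 5) = A(x - 3) + B. At x = 3: B = 5·3 + 5 = 20. Coeff of x: A = 5
Result: 5/(x - 3) + 20/(x - 3)²


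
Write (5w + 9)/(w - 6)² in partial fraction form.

(5w + 9) = P(w - 6) + Q. At w = 6: Q = 5·6 + 9 = 39. Coeff of w: P = 5
Result: 5/(w - 6) + 39/(w - 6)²


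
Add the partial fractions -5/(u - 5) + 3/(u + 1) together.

Common denominator (u - 5)(u + 1). Numerator: -5(u + 1) + 3(u - 5) = (-5u - 5) + (3u - 15) = -2u - 20
Result: (-2u - 20)/[(u - 5)(u + 1)]


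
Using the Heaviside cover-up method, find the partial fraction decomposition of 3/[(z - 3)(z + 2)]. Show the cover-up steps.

Cover (z - 3): set z=3, get A = 3/(3 + 2) = 3/5. Cover (z + 2): set z=-2, get B = 3/(-2 - 3) = -3/5.
Result: (3/5)/(z - 3) - (3/5)/(z + 2)


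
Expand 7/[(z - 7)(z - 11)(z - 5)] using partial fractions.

Using cover-up method: α = -7/8, β = 7/24, γ = 7/12
Result: (-7/8)/(z - 7) + (7/24)/(z - 11) + (7/12)/(z - 5)


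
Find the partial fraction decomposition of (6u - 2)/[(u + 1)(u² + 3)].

At u=-1: P = (6·(-1) - 2)/((-1)² + 3) = -2. Q = -P = 2, R = 6 - (-1)·P = 4
Result: -2/(u + 1) + (2u + 4)/(u² + 3)


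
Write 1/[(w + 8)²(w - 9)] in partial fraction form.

Cover-up at w=9: R = 1/(9 + 8)² = 1/289. Cover-up at w=-8: Q = 1/(-8 - 9) = -1/17. Comparing w² coeff: P = -R = -1/289
Result: (-1/289)/(w + 8) - (1/17)/(w + 8)² + (1/289)/(w - 9)


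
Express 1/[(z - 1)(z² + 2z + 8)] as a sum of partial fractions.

Cover-up at z = 1: A = 1/(1² + 2·1 + 8) = 1/11. Then B = -A = -1/11, C = -A·(2 + 1) = -3/11
Result: (1/11)/(z - 1) - ((1/11)z + 3/11)/(z² + 2z + 8)


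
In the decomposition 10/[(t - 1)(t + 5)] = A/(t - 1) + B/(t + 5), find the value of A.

Cover-up at t = 1: A = 10/(1 + 5) = 10/6 = 5/3


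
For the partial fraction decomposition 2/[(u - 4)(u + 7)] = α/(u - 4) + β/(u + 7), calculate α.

Cover-up at u = 4: α = 2/(4 + 7) = 2/11


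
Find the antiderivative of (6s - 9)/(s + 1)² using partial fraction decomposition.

Decompose: α = 6, β = 6·(-1) - 9 = -15, so (6s - 9)/(s + 1)² = 6/(s + 1) - 15/(s + 1)². Integrate: ∫ α/(s + 1) ds = 6 ln|(s + 1)|; ∫ β/(s + 1)² ds = 15/(s + 1). Sum: 6 ln|(s + 1)| + 15/(s + 1) + C


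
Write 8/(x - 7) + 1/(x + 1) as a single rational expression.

Common denominator (x - 7)(x + 1). Numerator: 8(x + 1) + 1(x - 7) = (8x + 8) + (x - 7) = 9x + 1
Result: (9x + 1)/[(x - 7)(x + 1)]


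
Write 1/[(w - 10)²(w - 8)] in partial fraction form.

Cover-up at w=8: R = 1/(8 - 10)² = 1/4. Cover-up at w=10: Q = 1/(10 - 8) = 1/2. Comparing w² coeff: P = -R = -1/4
Result: (-1/4)/(w - 10) + (1/2)/(w - 10)² + (1/4)/(w - 8)


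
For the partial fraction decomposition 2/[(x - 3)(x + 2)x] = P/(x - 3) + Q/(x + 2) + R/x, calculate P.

Cover-up at x = 3: P = 2/[(3 + 2)(3 - 0)] = 2/[(5)(3)] = 2/15


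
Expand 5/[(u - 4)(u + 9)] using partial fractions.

5/(u - 4)(u + 9) = A/(u - 4) + B/(u + 9). A = 5/(4 + 9) = 5/13, B = 5/(-9 - 4) = -5/13
Result: (5/13)/(u - 4) - (5/13)/(u + 9)


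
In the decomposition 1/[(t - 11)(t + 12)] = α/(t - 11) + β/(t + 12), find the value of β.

Cover-up at t = -12: β = 1/(-12 - 11) = -1/23


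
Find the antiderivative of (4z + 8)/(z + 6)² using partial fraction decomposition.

Decompose: P = 4, Q = 4·(-6) + 8 = -16, so (4z + 8)/(z + 6)² = 4/(z + 6) - 16/(z + 6)². Integrate: ∫ P/(z + 6) dz = 4 ln|(z + 6)|; ∫ Q/(z + 6)² dz = 16/(z + 6). Sum: 4 ln|(z + 6)| + 16/(z + 6) + C


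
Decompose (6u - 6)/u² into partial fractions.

(6u - 6) = Pu + Q. At u = 0: Q = 6·0 - 6 = -6. Coeff of u: P = 6
Result: 6/u - 6/u²


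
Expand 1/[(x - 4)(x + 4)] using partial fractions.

1/(x - 4)(x + 4) = α/(x - 4) + β/(x + 4). α = 1/(4 + 4) = 1/8, β = 1/(-4 - 4) = -1/8
Result: (1/8)/(x - 4) - (1/8)/(x + 4)


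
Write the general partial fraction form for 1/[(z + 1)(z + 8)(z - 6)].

Three distinct linear factors: α/(z + 1) + β/(z + 8) + γ/(z - 6)


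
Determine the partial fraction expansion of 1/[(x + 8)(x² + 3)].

Cover-up at x = -8: P = 1/((-8)² + 3) = 1/67. Then Q = -P = -1/67, R = -P·(0 - 8) = 8/67
Result: (1/67)/(x + 8) - ((1/67)x - 8/67)/(x² + 3)


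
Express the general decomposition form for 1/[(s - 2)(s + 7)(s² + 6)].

Two linear + quadratic: P/(s - 2) + Q/(s + 7) + (Rs + S)/(s² + 6)


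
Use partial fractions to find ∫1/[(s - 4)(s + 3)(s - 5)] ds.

Cover-up: P = -1/7, Q = 1/56, R = 1/8. Decomposition: (-1/7)/(s - 4) + (1/56)/(s + 3) + (1/8)/(s - 5). Integrate each term: (-1/7) ln|(s - 4)| + (1/56) ln|(s + 3)| + (1/8) ln|(s - 5)| + C


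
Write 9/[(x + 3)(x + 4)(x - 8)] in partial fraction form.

Using cover-up method: P = -9/11, Q = 3/4, R = 3/44
Result: (-9/11)/(x + 3) + (3/4)/(x + 4) + (3/44)/(x - 8)


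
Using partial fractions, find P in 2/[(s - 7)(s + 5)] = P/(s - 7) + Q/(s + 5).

Cover-up at s = 7: P = 2/(7 + 5) = 2/12 = 1/6


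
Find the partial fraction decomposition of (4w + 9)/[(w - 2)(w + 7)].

At w=2: P = (4·2 + 9)/(2 + 7) = 17/9. At w=-7: Q = (4·(-7) + 9)/(-7 - 2) = 19/9
Result: (17/9)/(w - 2) + (19/9)/(w + 7)


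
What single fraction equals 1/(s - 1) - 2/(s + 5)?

Common denominator (s - 1)(s + 5). Numerator: 1(s + 5) - 2(s - 1) = (s + 5) - (2s - 2) = -s + 7
Result: (-s + 7)/[(s - 1)(s + 5)]


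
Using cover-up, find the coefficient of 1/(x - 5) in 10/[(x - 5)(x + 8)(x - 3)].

Cover (x - 5), set x=5: 10/[(5 + 8)(5 - 3)] = 5/13


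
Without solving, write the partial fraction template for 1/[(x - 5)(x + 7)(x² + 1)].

Two linear + quadratic: A/(x - 5) + B/(x + 7) + (Cx + D)/(x² + 1)


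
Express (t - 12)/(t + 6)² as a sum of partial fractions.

(t - 12) = A(t + 6) + B. At t = -6: B = 1·(-6) - 12 = -18. Coeff of t: A = 1
Result: 1/(t + 6) - 18/(t + 6)²


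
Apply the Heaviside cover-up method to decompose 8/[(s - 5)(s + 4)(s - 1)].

Cover (s - 5), s=5: α = 8/[(5 + 4)(5 - 1)] = 2/9. Cover (s + 4), s=-4: β = 8/[(-4 - 5)(-4 - 1)] = 8/45. Cover (s - 1), s=1: γ = 8/[(1 - 5)(1 + 4)] = -2/5.
Result: (2/9)/(s - 5) + (8/45)/(s + 4) - (2/5)/(s - 1)


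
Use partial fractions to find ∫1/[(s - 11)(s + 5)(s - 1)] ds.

Cover-up: α = 1/160, β = 1/96, γ = -1/60. Decomposition: (1/160)/(s - 11) + (1/96)/(s + 5) - (1/60)/(s - 1). Integrate each term: (1/160) ln|(s - 11)| + (1/96) ln|(s + 5)| - (1/60) ln|(s - 1)| + C


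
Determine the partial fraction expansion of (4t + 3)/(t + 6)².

(4t + 3) = α(t + 6) + β. At t = -6: β = 4·(-6) + 3 = -21. Coeff of t: α = 4
Result: 4/(t + 6) - 21/(t + 6)²


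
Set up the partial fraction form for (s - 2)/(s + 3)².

Repeated linear factor: α/(s + 3) + β/(s + 3)²


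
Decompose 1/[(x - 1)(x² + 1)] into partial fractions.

Cover-up at x = 1: P = 1/(1² + 1) = 1/2. Then Q = -P = -1/2, R = -P·(0 + 1) = -1/2
Result: (1/2)/(x - 1) - ((1/2)x + 1/2)/(x² + 1)


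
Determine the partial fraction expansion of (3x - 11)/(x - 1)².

(3x - 11) = P(x - 1) + Q. At x = 1: Q = 3·1 - 11 = -8. Coeff of x: P = 3
Result: 3/(x - 1) - 8/(x - 1)²


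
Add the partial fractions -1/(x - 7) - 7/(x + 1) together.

Common denominator (x - 7)(x + 1). Numerator: -1(x + 1) - 7(x - 7) = (-x - 1) - (7x - 49) = -8x + 48
Result: (-8x + 48)/[(x - 7)(x + 1)]


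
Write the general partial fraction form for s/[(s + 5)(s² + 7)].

Linear + irreducible quadratic: α/(s + 5) + (βs + γ)/(s² + 7)


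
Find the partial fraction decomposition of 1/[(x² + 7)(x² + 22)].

Coefficient matching gives A = C = 0, B = 1/(22-7) = 1/15, D = -B = -1/15
Result: (1/15)/(x² + 7) - (1/15)/(x² + 22)


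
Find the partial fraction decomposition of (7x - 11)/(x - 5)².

(7x - 11) = P(x - 5) + Q. At x = 5: Q = 7·5 - 11 = 24. Coeff of x: P = 7
Result: 7/(x - 5) + 24/(x - 5)²


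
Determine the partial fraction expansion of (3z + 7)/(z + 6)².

(3z + 7) = P(z + 6) + Q. At z = -6: Q = 3·(-6) + 7 = -11. Coeff of z: P = 3
Result: 3/(z + 6) - 11/(z + 6)²


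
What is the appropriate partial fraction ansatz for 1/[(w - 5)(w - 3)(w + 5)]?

Three distinct linear factors: α/(w - 5) + β/(w - 3) + γ/(w + 5)


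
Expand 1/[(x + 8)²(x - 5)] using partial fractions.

Cover-up at x=5: C = 1/(5 + 8)² = 1/169. Cover-up at x=-8: B = 1/(-8 - 5) = -1/13. Comparing x² coeff: A = -C = -1/169
Result: (-1/169)/(x + 8) - (1/13)/(x + 8)² + (1/169)/(x - 5)


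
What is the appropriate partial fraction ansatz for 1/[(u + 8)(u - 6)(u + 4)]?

Three distinct linear factors: A/(u + 8) + B/(u - 6) + C/(u + 4)


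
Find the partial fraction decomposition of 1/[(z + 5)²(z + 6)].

Cover-up at z=-6: γ = 1/(-6 + 5)² = 1. Cover-up at z=-5: β = 1/(-5 + 6) = 1. Comparing z² coeff: α = -γ = -1
Result: -1/(z + 5) + 1/(z + 5)² + 1/(z + 6)


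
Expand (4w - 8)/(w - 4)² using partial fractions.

(4w - 8) = α(w - 4) + β. At w = 4: β = 4·4 - 8 = 8. Coeff of w: α = 4
Result: 4/(w - 4) + 8/(w - 4)²


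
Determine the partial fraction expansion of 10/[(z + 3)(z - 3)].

10/(z + 3)(z - 3) = α/(z + 3) + β/(z - 3). α = 10/(-3 - 3) = -5/3, β = 10/(3 + 3) = 5/3
Result: (-5/3)/(z + 3) + (5/3)/(z - 3)


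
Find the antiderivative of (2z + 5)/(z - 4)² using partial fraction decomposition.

Decompose: A = 2, B = 2·4 + 5 = 13, so (2z + 5)/(z - 4)² = 2/(z - 4) + 13/(z - 4)². Integrate: ∫ A/(z - 4) dz = 2 ln|(z - 4)|; ∫ B/(z - 4)² dz = -13/(z - 4). Sum: 2 ln|(z - 4)| - 13/(z - 4) + C


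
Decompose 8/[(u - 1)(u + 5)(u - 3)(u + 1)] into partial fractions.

Using Heaviside cover-up: (-1/3)/(u - 1) - (1/24)/(u + 5) + (1/8)/(u - 3) + (1/4)/(u + 1)


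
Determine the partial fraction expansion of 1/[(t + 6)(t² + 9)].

Cover-up at t = -6: α = 1/((-6)² + 9) = 1/45. Then β = -α = -1/45, γ = -α·(0 - 6) = 2/15
Result: (1/45)/(t + 6) - ((1/45)t - 2/15)/(t² + 9)


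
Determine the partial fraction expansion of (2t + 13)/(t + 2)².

(2t + 13) = α(t + 2) + β. At t = -2: β = 2·(-2) + 13 = 9. Coeff of t: α = 2
Result: 2/(t + 2) + 9/(t + 2)²


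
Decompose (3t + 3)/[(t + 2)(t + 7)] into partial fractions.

At t=-2: A = (3·(-2) + 3)/(-2 + 7) = -3/5. At t=-7: B = (3·(-7) + 3)/(-7 + 2) = 18/5
Result: (-3/5)/(t + 2) + (18/5)/(t + 7)


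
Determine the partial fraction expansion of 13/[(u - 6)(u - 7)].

13/(u - 6)(u - 7) = P/(u - 6) + Q/(u - 7). P = 13/(6 - 7) = -13, Q = 13/(7 - 6) = 13
Result: -13/(u - 6) + 13/(u - 7)


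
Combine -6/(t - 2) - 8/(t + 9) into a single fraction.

Common denominator (t - 2)(t + 9). Numerator: -6(t + 9) - 8(t - 2) = (-6t - 54) - (8t - 16) = -14t - 38
Result: (-14t - 38)/[(t - 2)(t + 9)]


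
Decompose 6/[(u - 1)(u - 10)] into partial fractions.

6/(u - 1)(u - 10) = P/(u - 1) + Q/(u - 10). P = 6/(1 - 10) = -2/3, Q = 6/(10 - 1) = 2/3
Result: (-2/3)/(u - 1) + (2/3)/(u - 10)


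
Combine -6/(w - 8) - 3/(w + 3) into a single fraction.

Common denominator (w - 8)(w + 3). Numerator: -6(w + 3) - 3(w - 8) = (-6w - 18) - (3w - 24) = -9w + 6
Result: (-9w + 6)/[(w - 8)(w + 3)]


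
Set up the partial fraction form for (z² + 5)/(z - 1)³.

Repeated linear factor (power 3): α/(z - 1) + β/(z - 1)² + γ/(z - 1)³


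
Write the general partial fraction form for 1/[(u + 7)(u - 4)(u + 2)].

Three distinct linear factors: A/(u + 7) + B/(u - 4) + C/(u + 2)


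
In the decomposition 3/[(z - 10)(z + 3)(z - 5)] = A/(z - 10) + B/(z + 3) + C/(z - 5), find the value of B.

Cover-up at z = -3: B = 3/[(-3 - 10)(-3 - 5)] = 3/[(-13)(-8)] = 3/104


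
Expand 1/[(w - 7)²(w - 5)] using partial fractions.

Cover-up at w=5: C = 1/(5 - 7)² = 1/4. Cover-up at w=7: B = 1/(7 - 5) = 1/2. Comparing w² coeff: A = -C = -1/4
Result: (-1/4)/(w - 7) + (1/2)/(w - 7)² + (1/4)/(w - 5)


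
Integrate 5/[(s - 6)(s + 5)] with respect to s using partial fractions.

Decompose: 5/[(s - 6)(s + 5)] = (5/11)/(s - 6) - (5/11)/(s + 5). Integrate each term: (5/11) ln|(s - 6)| - (5/11) ln|(s + 5)| + C


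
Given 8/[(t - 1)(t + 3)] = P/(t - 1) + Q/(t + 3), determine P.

Cover-up at t = 1: P = 8/(1 + 3) = 8/4 = 2


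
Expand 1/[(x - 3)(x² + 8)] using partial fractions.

Cover-up at x = 3: A = 1/(3² + 8) = 1/17. Then B = -A = -1/17, C = -A·(0 + 3) = -3/17
Result: (1/17)/(x - 3) - ((1/17)x + 3/17)/(x² + 8)


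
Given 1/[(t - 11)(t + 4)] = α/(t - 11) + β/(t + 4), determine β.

Cover-up at t = -4: β = 1/(-4 - 11) = -1/15


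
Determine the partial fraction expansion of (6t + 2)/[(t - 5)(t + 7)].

At t=5: P = (6·5 + 2)/(5 + 7) = 8/3. At t=-7: Q = (6·(-7) + 2)/(-7 - 5) = 10/3
Result: (8/3)/(t - 5) + (10/3)/(t + 7)


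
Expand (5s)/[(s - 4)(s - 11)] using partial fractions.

At s=4: A = (5·4 + 0)/(4 - 11) = -20/7. At s=11: B = (5·11 + 0)/(11 - 4) = 55/7
Result: (-20/7)/(s - 4) + (55/7)/(s - 11)


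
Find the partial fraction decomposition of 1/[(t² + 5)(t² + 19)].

Coefficient matching gives α = γ = 0, β = 1/(19-5) = 1/14, δ = -β = -1/14
Result: (1/14)/(t² + 5) - (1/14)/(t² + 19)


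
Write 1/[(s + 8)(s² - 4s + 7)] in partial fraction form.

Cover-up at s = -8: A = 1/((-8)² - 4·(-8) + 7) = 1/103. Then B = -A = -1/103, C = -A·(-4 - 8) = 12/103
Result: (1/103)/(s + 8) - ((1/103)s - 12/103)/(s² - 4s + 7)


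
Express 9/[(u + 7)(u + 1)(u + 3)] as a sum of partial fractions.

Using cover-up method: P = 3/8, Q = 3/4, R = -9/8
Result: (3/8)/(u + 7) + (3/4)/(u + 1) - (9/8)/(u + 3)


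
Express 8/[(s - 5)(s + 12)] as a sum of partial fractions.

8/(s - 5)(s + 12) = α/(s - 5) + β/(s + 12). α = 8/(5 + 12) = 8/17, β = 8/(-12 - 5) = -8/17
Result: (8/17)/(s - 5) - (8/17)/(s + 12)


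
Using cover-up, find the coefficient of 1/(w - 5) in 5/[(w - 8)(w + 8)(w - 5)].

Cover (w - 5), set w=5: 5/[(5 - 8)(5 + 8)] = -5/39


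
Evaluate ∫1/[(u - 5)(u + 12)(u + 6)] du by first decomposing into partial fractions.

Cover-up: A = 1/187, B = 1/102, C = -1/66. Decomposition: (1/187)/(u - 5) + (1/102)/(u + 12) - (1/66)/(u + 6). Integrate each term: (1/187) ln|(u - 5)| + (1/102) ln|(u + 12)| - (1/66) ln|(u + 6)| + C


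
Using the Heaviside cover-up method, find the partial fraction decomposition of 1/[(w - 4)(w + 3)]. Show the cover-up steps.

Cover (w - 4): set w=4, get A = 1/(4 + 3) = 1/7. Cover (w + 3): set w=-3, get B = 1/(-3 - 4) = -1/7.
Result: (1/7)/(w - 4) - (1/7)/(w + 3)


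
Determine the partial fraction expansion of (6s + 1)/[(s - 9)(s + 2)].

At s=9: A = (6·9 + 1)/(9 + 2) = 5. At s=-2: B = (6·(-2) + 1)/(-2 - 9) = 1
Result: 5/(s - 9) + 1/(s + 2)


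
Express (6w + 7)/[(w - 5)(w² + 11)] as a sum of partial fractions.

At w=5: α = (6·5 + 7)/(5² + 11) = 37/36. β = -α = -37/36, γ = 6 - 5·α = 31/36
Result: (37/36)/(w - 5) - ((37/36)w - 31/36)/(w² + 11)


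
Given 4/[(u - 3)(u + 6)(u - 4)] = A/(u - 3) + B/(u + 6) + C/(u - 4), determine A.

Cover-up at u = 3: A = 4/[(3 + 6)(3 - 4)] = 4/[(9)(-1)] = -4/9


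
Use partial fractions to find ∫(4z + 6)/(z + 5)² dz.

Decompose: A = 4, B = 4·(-5) + 6 = -14, so (4z + 6)/(z + 5)² = 4/(z + 5) - 14/(z + 5)². Integrate: ∫ A/(z + 5) dz = 4 ln|(z + 5)|; ∫ B/(z + 5)² dz = 14/(z + 5). Sum: 4 ln|(z + 5)| + 14/(z + 5) + C


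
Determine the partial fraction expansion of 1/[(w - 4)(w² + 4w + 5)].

Cover-up at w = 4: P = 1/(4² + 4·4 + 5) = 1/37. Then Q = -P = -1/37, R = -P·(4 + 4) = -8/37
Result: (1/37)/(w - 4) - ((1/37)w + 8/37)/(w² + 4w + 5)


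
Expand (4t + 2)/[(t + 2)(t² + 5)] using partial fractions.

At t=-2: A = (4·(-2) + 2)/((-2)² + 5) = -2/3. B = -A = 2/3, C = 4 - (-2)·A = 8/3
Result: (-2/3)/(t + 2) + ((2/3)t + 8/3)/(t² + 5)


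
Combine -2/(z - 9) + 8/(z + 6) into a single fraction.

Common denominator (z - 9)(z + 6). Numerator: -2(z + 6) + 8(z - 9) = (-2z - 12) + (8z - 72) = 6z - 84
Result: (6z - 84)/[(z - 9)(z + 6)]


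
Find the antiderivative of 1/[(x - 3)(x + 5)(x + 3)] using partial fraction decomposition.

Cover-up: P = 1/48, Q = 1/16, R = -1/12. Decomposition: (1/48)/(x - 3) + (1/16)/(x + 5) - (1/12)/(x + 3). Integrate each term: (1/48) ln|(x - 3)| + (1/16) ln|(x + 5)| - (1/12) ln|(x + 3)| + C


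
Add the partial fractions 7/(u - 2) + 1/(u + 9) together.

Common denominator (u - 2)(u + 9). Numerator: 7(u + 9) + 1(u - 2) = (7u + 63) + (u - 2) = 8u + 61
Result: (8u + 61)/[(u - 2)(u + 9)]


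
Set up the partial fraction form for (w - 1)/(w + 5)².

Repeated linear factor: α/(w + 5) + β/(w + 5)²


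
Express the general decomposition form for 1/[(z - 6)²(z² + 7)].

Repeated linear + quadratic: α/(z - 6) + β/(z - 6)² + (γz + δ)/(z² + 7)


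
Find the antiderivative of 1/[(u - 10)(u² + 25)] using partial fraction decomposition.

Cover-up at u=10: α = 1/(10²+25) = 1/125. Coeff matching: β = -1/125, γ = -2/25. Decomposition: (1/125)/(u - 10) - ((1/125)u + 2/25)/(u² + 25). Integrate: linear → ln, quadratic → (1/2)ln + arctan: (1/125) ln|(u - 10)| - (1/250) ln(u² + 25) - (2/125) arctan(u/5) + C


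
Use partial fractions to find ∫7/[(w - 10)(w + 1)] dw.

Decompose: 7/[(w - 10)(w + 1)] = (7/11)/(w - 10) - (7/11)/(w + 1). Integrate each term: (7/11) ln|(w - 10)| - (7/11) ln|(w + 1)| + C


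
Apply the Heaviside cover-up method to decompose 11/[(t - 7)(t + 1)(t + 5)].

Cover (t - 7), t=7: α = 11/[(7 + 1)(7 + 5)] = 11/96. Cover (t + 1), t=-1: β = 11/[(-1 - 7)(-1 + 5)] = -11/32. Cover (t + 5), t=-5: γ = 11/[(-5 - 7)(-5 + 1)] = 11/48.
Result: (11/96)/(t - 7) - (11/32)/(t + 1) + (11/48)/(t + 5)


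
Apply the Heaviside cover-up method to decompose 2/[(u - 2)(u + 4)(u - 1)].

Cover (u - 2), u=2: P = 2/[(2 + 4)(2 - 1)] = 1/3. Cover (u + 4), u=-4: Q = 2/[(-4 - 2)(-4 - 1)] = 1/15. Cover (u - 1), u=1: R = 2/[(1 - 2)(1 + 4)] = -2/5.
Result: (1/3)/(u - 2) + (1/15)/(u + 4) - (2/5)/(u - 1)


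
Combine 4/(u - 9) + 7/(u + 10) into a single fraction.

Common denominator (u - 9)(u + 10). Numerator: 4(u + 10) + 7(u - 9) = (4u + 40) + (7u - 63) = 11u - 23
Result: (11u - 23)/[(u - 9)(u + 10)]


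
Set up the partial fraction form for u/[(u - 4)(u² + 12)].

Linear + irreducible quadratic: A/(u - 4) + (Bu + C)/(u² + 12)


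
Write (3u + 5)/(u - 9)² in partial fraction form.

(3u + 5) = α(u - 9) + β. At u = 9: β = 3·9 + 5 = 32. Coeff of u: α = 3
Result: 3/(u - 9) + 32/(u - 9)²


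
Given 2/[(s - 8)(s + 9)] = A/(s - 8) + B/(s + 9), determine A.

Cover-up at s = 8: A = 2/(8 + 9) = 2/17


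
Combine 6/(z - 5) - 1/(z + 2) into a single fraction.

Common denominator (z - 5)(z + 2). Numerator: 6(z + 2) - 1(z - 5) = (6z + 12) - (z - 5) = 5z + 17
Result: (5z + 17)/[(z - 5)(z + 2)]


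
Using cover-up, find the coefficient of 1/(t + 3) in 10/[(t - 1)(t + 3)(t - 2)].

Cover (t + 3), set t=-3: 10/[(-3 - 1)(-3 - 2)] = 1/2


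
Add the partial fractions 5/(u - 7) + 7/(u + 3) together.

Common denominator (u - 7)(u + 3). Numerator: 5(u + 3) + 7(u - 7) = (5u + 15) + (7u - 49) = 12u - 34
Result: (12u - 34)/[(u - 7)(u + 3)]


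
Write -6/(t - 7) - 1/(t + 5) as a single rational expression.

Common denominator (t - 7)(t + 5). Numerator: -6(t + 5) - 1(t - 7) = (-6t - 30) - (t - 7) = -7t - 23
Result: (-7t - 23)/[(t - 7)(t + 5)]


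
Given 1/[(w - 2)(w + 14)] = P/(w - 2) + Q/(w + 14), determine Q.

Cover-up at w = -14: Q = 1/(-14 - 2) = -1/16


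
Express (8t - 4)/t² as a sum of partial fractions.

(8t - 4) = Pt + Q. At t = 0: Q = 8·0 - 4 = -4. Coeff of t: P = 8
Result: 8/t - 4/t²


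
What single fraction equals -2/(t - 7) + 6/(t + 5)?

Common denominator (t - 7)(t + 5). Numerator: -2(t + 5) + 6(t - 7) = (-2t - 10) + (6t - 42) = 4t - 52
Result: (4t - 52)/[(t - 7)(t + 5)]


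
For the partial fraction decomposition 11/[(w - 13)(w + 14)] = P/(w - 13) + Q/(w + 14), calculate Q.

Cover-up at w = -14: Q = 11/(-14 - 13) = -11/27


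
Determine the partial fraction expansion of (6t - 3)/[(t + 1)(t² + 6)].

At t=-1: A = (6·(-1) - 3)/((-1)² + 6) = -9/7. B = -A = 9/7, C = 6 - (-1)·A = 33/7
Result: (-9/7)/(t + 1) + ((9/7)t + 33/7)/(t² + 6)


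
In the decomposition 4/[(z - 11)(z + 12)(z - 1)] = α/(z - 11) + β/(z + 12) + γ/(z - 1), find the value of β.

Cover-up at z = -12: β = 4/[(-12 - 11)(-12 - 1)] = 4/[(-23)(-13)] = 4/299


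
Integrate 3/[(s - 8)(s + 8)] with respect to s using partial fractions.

Decompose: 3/[(s - 8)(s + 8)] = (3/16)/(s - 8) - (3/16)/(s + 8). Integrate each term: (3/16) ln|(s - 8)| - (3/16) ln|(s + 8)| + C


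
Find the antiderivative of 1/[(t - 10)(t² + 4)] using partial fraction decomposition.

Cover-up at t=10: α = 1/(10²+4) = 1/104. Coeff matching: β = -1/104, γ = -5/52. Decomposition: (1/104)/(t - 10) - ((1/104)t + 5/52)/(t² + 4). Integrate: linear → ln, quadratic → (1/2)ln + arctan: (1/104) ln|(t - 10)| - (1/208) ln(t² + 4) - (5/104) arctan(t/2) + C


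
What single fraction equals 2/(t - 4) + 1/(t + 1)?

Common denominator (t - 4)(t + 1). Numerator: 2(t + 1) + 1(t - 4) = (2t + 2) + (t - 4) = 3t - 2
Result: (3t - 2)/[(t - 4)(t + 1)]


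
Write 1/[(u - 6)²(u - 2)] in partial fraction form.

Cover-up at u=2: R = 1/(2 - 6)² = 1/16. Cover-up at u=6: Q = 1/(6 - 2) = 1/4. Comparing u² coeff: P = -R = -1/16
Result: (-1/16)/(u - 6) + (1/4)/(u - 6)² + (1/16)/(u - 2)


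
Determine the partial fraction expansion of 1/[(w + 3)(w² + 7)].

Cover-up at w = -3: α = 1/((-3)² + 7) = 1/16. Then β = -α = -1/16, γ = -α·(0 - 3) = 3/16
Result: (1/16)/(w + 3) - ((1/16)w - 3/16)/(w² + 7)


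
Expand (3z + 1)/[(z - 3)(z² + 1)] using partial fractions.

At z=3: P = (3·3 + 1)/(3² + 1) = 1. Q = -P = -1, R = 3 - 3·P = 0
Result: 1/(z - 3) - (z)/(z² + 1)


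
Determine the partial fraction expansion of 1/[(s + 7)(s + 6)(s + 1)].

Using cover-up method: α = 1/6, β = -1/5, γ = 1/30
Result: (1/6)/(s + 7) - (1/5)/(s + 6) + (1/30)/(s + 1)


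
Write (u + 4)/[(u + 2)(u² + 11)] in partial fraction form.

At u=-2: α = (1·(-2) + 4)/((-2)² + 11) = 2/15. β = -α = -2/15, γ = 1 - (-2)·α = 19/15
Result: (2/15)/(u + 2) - ((2/15)u - 19/15)/(u² + 11)


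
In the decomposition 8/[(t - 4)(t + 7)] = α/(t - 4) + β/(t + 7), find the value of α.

Cover-up at t = 4: α = 8/(4 + 7) = 8/11


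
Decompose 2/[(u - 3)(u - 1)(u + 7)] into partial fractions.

Using cover-up method: A = 1/10, B = -1/8, C = 1/40
Result: (1/10)/(u - 3) - (1/8)/(u - 1) + (1/40)/(u + 7)


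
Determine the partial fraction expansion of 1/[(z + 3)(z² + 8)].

Cover-up at z = -3: P = 1/((-3)² + 8) = 1/17. Then Q = -P = -1/17, R = -P·(0 - 3) = 3/17
Result: (1/17)/(z + 3) - ((1/17)z - 3/17)/(z² + 8)


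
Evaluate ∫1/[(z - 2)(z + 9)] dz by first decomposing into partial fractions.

Decompose: 1/[(z - 2)(z + 9)] = (1/11)/(z - 2) - (1/11)/(z + 9). Integrate each term: (1/11) ln|(z - 2)| - (1/11) ln|(z + 9)| + C


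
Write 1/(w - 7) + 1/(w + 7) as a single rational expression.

Common denominator (w - 7)(w + 7). Numerator: 1(w + 7) + 1(w - 7) = (w + 7) + (w - 7) = 2w
Result: (2w)/[(w - 7)(w + 7)]


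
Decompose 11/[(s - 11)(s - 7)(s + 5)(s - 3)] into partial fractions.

Using Heaviside cover-up: (11/512)/(s - 11) - (11/192)/(s - 7) - (11/1536)/(s + 5) + (11/256)/(s - 3)


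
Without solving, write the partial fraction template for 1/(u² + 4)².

Repeated quadratic factor: (Pu + Q)/(u² + 4) + (Ru + S)/(u² + 4)²


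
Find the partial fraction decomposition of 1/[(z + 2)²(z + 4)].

Cover-up at z=-4: C = 1/(-4 + 2)² = 1/4. Cover-up at z=-2: B = 1/(-2 + 4) = 1/2. Comparing z² coeff: A = -C = -1/4
Result: (-1/4)/(z + 2) + (1/2)/(z + 2)² + (1/4)/(z + 4)


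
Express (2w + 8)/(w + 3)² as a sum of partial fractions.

(2w + 8) = α(w + 3) + β. At w = -3: β = 2·(-3) + 8 = 2. Coeff of w: α = 2
Result: 2/(w + 3) + 2/(w + 3)²


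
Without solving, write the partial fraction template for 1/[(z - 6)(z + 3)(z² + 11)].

Two linear + quadratic: α/(z - 6) + β/(z + 3) + (γz + δ)/(z² + 11)


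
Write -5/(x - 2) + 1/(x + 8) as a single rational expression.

Common denominator (x - 2)(x + 8). Numerator: -5(x + 8) + 1(x - 2) = (-5x - 40) + (x - 2) = -4x - 42
Result: (-4x - 42)/[(x - 2)(x + 8)]


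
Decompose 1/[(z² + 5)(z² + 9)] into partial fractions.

Coefficient matching gives P = R = 0, Q = 1/(9-5) = 1/4, S = -Q = -1/4
Result: (1/4)/(z² + 5) - (1/4)/(z² + 9)


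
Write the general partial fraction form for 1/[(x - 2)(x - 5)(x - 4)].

Three distinct linear factors: P/(x - 2) + Q/(x - 5) + R/(x - 4)


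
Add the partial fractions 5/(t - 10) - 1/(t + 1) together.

Common denominator (t - 10)(t + 1). Numerator: 5(t + 1) - 1(t - 10) = (5t + 5) - (t - 10) = 4t + 15
Result: (4t + 15)/[(t - 10)(t + 1)]


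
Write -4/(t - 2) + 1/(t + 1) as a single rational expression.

Common denominator (t - 2)(t + 1). Numerator: -4(t + 1) + 1(t - 2) = (-4t - 4) + (t - 2) = -3t - 6
Result: (-3t - 6)/[(t - 2)(t + 1)]


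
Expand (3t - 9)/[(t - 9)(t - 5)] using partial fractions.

At t=9: A = (3·9 - 9)/(9 - 5) = 9/2. At t=5: B = (3·5 - 9)/(5 - 9) = -3/2
Result: (9/2)/(t - 9) - (3/2)/(t - 5)


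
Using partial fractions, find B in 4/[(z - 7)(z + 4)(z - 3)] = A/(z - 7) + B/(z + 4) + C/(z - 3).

Cover-up at z = -4: B = 4/[(-4 - 7)(-4 - 3)] = 4/[(-11)(-7)] = 4/77


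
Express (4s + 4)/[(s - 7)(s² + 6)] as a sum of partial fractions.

At s=7: A = (4·7 + 4)/(7² + 6) = 32/55. B = -A = -32/55, C = 4 - 7·A = -4/55
Result: (32/55)/(s - 7) - ((32/55)s + 4/55)/(s² + 6)


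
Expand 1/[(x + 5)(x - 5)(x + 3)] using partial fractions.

Using cover-up method: A = 1/20, B = 1/80, C = -1/16
Result: (1/20)/(x + 5) + (1/80)/(x - 5) - (1/16)/(x + 3)


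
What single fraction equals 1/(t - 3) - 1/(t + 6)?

Common denominator (t - 3)(t + 6). Numerator: 1(t + 6) - 1(t - 3) = (t + 6) - (t - 3) = 9
Result: (9)/[(t - 3)(t + 6)]


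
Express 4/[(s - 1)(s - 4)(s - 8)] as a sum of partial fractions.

Using cover-up method: A = 4/21, B = -1/3, C = 1/7
Result: (4/21)/(s - 1) - (1/3)/(s - 4) + (1/7)/(s - 8)
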